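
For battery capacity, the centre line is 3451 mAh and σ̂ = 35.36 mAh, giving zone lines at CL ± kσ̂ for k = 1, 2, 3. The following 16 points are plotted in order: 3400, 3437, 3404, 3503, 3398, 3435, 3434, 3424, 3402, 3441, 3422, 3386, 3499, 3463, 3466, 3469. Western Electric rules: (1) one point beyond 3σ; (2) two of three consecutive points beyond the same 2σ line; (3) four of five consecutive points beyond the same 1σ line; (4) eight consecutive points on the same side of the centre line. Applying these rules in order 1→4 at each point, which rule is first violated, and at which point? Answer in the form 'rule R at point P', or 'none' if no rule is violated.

Zone of each point (C = within 1σ̂, B = 1σ̂–2σ̂, A = 2σ̂–3σ̂, * = beyond 3σ̂; sign = side of CL): 1:-B, 2:-C, 3:-B, 4:+B, 5:-B, 6:-C, 7:-C, 8:-C, 9:-B, 10:-C, 11:-C, 12:-B, 13:+B, 14:+C, 15:+C, 16:+C
Rule 4 (eight consecutive points on the same side of the centre line) is satisfied at point 12.

rule 4 at point 12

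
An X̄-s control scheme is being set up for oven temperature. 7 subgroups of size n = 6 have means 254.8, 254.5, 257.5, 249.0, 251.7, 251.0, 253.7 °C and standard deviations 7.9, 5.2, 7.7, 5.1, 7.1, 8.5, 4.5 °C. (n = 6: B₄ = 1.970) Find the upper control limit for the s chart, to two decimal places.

s̄ = (7.9 + 5.2 + 7.7 + 5.1 + 7.1 + 8.5 + 4.5) / 7 = 6.5714
UCL_s = B₄·s̄ = 1.970 × 6.5714 = 12.9457

12.95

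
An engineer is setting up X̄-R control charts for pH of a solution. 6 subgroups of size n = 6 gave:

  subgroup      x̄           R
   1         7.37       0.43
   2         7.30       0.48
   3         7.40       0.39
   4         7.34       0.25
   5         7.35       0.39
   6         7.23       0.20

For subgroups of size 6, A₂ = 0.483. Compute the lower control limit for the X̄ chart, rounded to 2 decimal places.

X̄̄ = (7.37 + 7.30 + 7.40 + 7.34 + 7.35 + 7.23) / 6 = 43.9900 / 6 = 7.3317
R̄ = (0.43 + 0.48 + 0.39 + 0.25 + 0.39 + 0.20) / 6 = 2.1400 / 6 = 0.3567
LCL = X̄̄ − A₂·R̄ = 7.3317 − 0.483 × 0.3567 = 7.1594

7.16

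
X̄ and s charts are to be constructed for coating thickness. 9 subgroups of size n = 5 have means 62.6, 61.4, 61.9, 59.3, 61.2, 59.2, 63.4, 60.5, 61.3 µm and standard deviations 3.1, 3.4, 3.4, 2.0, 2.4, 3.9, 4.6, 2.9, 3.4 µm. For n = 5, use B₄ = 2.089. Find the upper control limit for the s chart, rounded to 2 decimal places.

6.75

s̄ = (3.1 + 3.4 + 3.4 + 2.0 + 2.4 + 3.9 + 4.6 + 2.9 + 3.4) / 9 = 3.2333
UCL_s = B₄·s̄ = 2.089 × 3.2333 = 6.7544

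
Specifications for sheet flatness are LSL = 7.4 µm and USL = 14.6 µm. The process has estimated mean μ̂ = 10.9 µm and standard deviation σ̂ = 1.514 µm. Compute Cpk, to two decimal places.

Cpu = (USL − μ̂) / (3σ̂) = (14.6 − 10.9) / (3 × 1.514) = 0.8146; Cpl = (μ̂ − LSL) / (3σ̂) = (10.9 − 7.4) / (3 × 1.514) = 0.7706; Cpk = min(Cpu, Cpl) = 0.7706

0.77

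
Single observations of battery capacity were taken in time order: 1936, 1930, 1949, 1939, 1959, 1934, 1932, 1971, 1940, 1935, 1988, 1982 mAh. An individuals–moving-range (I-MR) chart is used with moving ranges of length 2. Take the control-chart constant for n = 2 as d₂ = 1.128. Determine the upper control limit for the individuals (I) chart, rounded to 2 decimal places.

X̄ = (1936 + 1930 + 1949 + 1939 + 1959 + 1934 + 1932 + 1971 + 1940 + 1935 + 1988 + 1982) / 12 = 1949.5833
Moving ranges: 6, 19, 10, 20, 25, 2, 39, 31, 5, 53, 6; M̄R̄ = 216.0000 / 11 = 19.6364
UCL = X̄ + 3·M̄R̄/d₂ = 1949.5833 + 3 × 19.6364 / 1.128 = 2001.8077

2001.81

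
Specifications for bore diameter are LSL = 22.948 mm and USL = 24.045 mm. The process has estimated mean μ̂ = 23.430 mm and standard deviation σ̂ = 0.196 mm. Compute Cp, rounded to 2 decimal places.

0.93

Cp = (USL − LSL) / (6σ̂) = (24.045 − 22.948) / (6 × 0.196) = 1.0970 / 1.1760 = 0.9328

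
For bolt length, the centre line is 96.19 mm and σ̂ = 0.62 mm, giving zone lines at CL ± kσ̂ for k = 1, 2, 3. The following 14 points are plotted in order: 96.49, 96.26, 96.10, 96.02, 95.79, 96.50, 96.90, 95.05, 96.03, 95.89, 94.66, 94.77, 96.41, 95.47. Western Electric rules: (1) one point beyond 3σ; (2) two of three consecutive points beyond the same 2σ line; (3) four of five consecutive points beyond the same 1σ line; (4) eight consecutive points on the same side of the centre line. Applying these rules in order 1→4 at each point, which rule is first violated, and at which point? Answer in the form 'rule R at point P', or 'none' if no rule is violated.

Zone of each point (C = within 1σ̂, B = 1σ̂–2σ̂, A = 2σ̂–3σ̂, * = beyond 3σ̂; sign = side of CL): 1:+C, 2:+C, 3:-C, 4:-C, 5:-C, 6:+C, 7:+B, 8:-B, 9:-C, 10:-C, 11:-A, 12:-A, 13:+C, 14:-B
Rule 2 (two of three consecutive points beyond the same 2σ limit) is satisfied at point 12.

rule 2 at point 12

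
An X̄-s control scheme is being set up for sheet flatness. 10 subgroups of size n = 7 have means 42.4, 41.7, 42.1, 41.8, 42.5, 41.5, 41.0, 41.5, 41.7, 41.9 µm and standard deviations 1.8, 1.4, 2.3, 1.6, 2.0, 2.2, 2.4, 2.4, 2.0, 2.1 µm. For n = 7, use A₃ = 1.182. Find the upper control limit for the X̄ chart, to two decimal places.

44.20

X̄̄ = (42.4 + 41.7 + 42.1 + 41.8 + 42.5 + 41.5 + 41.0 + 41.5 + 41.7 + 41.9) / 10 = 41.8100
s̄ = (1.8 + 1.4 + 2.3 + 1.6 + 2.0 + 2.2 + 2.4 + 2.4 + 2.0 + 2.1) / 10 = 2.0200
UCL = X̄̄ + A₃·s̄ = 41.8100 + 1.182 × 2.0200 = 44.1976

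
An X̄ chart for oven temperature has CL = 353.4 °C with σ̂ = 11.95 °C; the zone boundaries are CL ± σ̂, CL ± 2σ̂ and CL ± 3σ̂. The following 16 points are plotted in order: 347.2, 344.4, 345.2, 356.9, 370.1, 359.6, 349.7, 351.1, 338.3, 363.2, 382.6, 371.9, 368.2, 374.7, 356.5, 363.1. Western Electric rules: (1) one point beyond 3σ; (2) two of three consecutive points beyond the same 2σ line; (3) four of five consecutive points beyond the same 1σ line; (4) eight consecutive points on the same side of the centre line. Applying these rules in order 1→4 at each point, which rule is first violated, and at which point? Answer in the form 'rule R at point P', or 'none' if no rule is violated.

rule 3 at point 14

Zone of each point (C = within 1σ̂, B = 1σ̂–2σ̂, A = 2σ̂–3σ̂, * = beyond 3σ̂; sign = side of CL): 1:-C, 2:-C, 3:-C, 4:+C, 5:+B, 6:+C, 7:-C, 8:-C, 9:-B, 10:+C, 11:+A, 12:+B, 13:+B, 14:+B, 15:+C, 16:+C
Rule 3 (four of five consecutive points beyond the same 1σ limit) is satisfied at point 14.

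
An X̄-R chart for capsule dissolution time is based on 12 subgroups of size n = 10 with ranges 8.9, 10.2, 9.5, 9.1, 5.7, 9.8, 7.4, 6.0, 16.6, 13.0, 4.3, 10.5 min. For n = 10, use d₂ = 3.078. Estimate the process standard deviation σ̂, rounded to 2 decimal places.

3.01

R̄ = (8.9 + 10.2 + 9.5 + 9.1 + 5.7 + 9.8 + 7.4 + 6.0 + 16.6 + 13.0 + 4.3 + 10.5) / 12 = 9.2500
σ̂ = R̄ / d₂ = 9.2500 / 3.078 = 3.0052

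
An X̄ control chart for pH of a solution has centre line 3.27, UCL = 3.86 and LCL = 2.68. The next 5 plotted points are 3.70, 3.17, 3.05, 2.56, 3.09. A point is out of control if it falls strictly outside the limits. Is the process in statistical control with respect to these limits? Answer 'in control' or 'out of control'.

out of control

Compare each point to [2.68, 3.86]: sample 4 = 2.56 < LCL.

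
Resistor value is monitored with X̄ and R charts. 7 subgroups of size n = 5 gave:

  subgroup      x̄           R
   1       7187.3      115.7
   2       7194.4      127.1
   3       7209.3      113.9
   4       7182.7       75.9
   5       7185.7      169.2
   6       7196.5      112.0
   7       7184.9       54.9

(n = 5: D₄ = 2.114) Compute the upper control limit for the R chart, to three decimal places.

232.147

R̄ = (115.7 + 127.1 + 113.9 + 75.9 + 169.2 + 112.0 + 54.9) / 7 = 768.7000 / 7 = 109.8143
UCL_R = D₄·R̄ = 2.114 × 109.8143 = 232.1474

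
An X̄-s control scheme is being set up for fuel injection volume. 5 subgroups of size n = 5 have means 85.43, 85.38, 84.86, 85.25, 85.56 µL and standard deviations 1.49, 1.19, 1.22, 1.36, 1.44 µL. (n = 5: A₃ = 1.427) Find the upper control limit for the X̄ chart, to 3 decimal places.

87.208

X̄̄ = (85.43 + 85.38 + 84.86 + 85.25 + 85.56) / 5 = 85.2960
s̄ = (1.49 + 1.19 + 1.22 + 1.36 + 1.44) / 5 = 1.3400
UCL = X̄̄ + A₃·s̄ = 85.2960 + 1.427 × 1.3400 = 87.2082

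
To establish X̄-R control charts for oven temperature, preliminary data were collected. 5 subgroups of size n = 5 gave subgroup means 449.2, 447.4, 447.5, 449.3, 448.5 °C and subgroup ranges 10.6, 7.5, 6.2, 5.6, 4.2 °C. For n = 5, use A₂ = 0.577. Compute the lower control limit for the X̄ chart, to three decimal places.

444.445

X̄̄ = (449.2 + 447.4 + 447.5 + 449.3 + 448.5) / 5 = 2241.9000 / 5 = 448.3800
R̄ = (10.6 + 7.5 + 6.2 + 5.6 + 4.2) / 5 = 34.1000 / 5 = 6.8200
LCL = X̄̄ − A₂·R̄ = 448.3800 − 0.577 × 6.8200 = 444.4449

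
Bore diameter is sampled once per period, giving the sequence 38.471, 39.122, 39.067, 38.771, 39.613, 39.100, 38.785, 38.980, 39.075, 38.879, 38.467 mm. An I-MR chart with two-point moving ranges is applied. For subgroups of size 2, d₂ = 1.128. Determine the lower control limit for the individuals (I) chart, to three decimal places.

37.990

X̄ = (38.471 + 39.122 + 39.067 + 38.771 + 39.613 + 39.100 + 38.785 + 38.980 + 39.075 + 38.879 + 38.467) / 11 = 38.9391
Moving ranges: 0.651, 0.055, 0.296, 0.842, 0.513, 0.315, 0.195, 0.095, 0.196, 0.412; M̄R̄ = 3.5700 / 10 = 0.3570
LCL = X̄ − 3·M̄R̄/d₂ = 38.9391 − 3 × 0.3570 / 1.128 = 37.9896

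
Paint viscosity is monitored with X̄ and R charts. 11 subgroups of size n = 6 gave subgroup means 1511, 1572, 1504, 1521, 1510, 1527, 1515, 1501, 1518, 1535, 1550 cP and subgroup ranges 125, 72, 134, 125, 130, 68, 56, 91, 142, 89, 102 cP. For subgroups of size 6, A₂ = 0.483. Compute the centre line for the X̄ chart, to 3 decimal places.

1524.000

X̄̄ = (1511 + 1572 + 1504 + 1521 + 1510 + 1527 + 1515 + 1501 + 1518 + 1535 + 1550) / 11 = 16764.0000 / 11 = 1524.0000
CL = X̄̄ = 1524.0000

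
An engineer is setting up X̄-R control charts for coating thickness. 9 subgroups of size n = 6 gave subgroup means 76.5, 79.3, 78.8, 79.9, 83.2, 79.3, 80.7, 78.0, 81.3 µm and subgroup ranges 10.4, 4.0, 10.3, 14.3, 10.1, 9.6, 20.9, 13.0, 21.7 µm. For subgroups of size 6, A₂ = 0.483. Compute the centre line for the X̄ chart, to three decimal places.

X̄̄ = (76.5 + 79.3 + 78.8 + 79.9 + 83.2 + 79.3 + 80.7 + 78.0 + 81.3) / 9 = 717.0000 / 9 = 79.6667
CL = X̄̄ = 79.6667

79.667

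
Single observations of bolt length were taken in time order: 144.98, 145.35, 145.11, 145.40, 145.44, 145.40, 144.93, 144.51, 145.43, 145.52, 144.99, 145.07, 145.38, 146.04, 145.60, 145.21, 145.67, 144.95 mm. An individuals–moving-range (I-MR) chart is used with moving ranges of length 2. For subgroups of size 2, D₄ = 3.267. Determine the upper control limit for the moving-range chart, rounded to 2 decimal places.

Moving ranges: 0.37, 0.24, 0.29, 0.04, 0.04, 0.47, 0.42, 0.92, 0.09, 0.53, 0.08, 0.31, 0.66, 0.44, 0.39, 0.46, 0.72; M̄R̄ = 6.4700 / 17 = 0.3806
UCL_MR = D₄·M̄R̄ = 3.267 × 0.3806 = 1.2434

1.24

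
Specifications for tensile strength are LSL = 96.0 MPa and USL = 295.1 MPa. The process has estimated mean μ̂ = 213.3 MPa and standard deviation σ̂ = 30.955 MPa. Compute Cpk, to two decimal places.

Cpu = (USL − μ̂) / (3σ̂) = (295.1 − 213.3) / (3 × 30.955) = 0.8808; Cpl = (μ̂ − LSL) / (3σ̂) = (213.3 − 96.0) / (3 × 30.955) = 1.2631; Cpk = min(Cpu, Cpl) = 0.8808

0.88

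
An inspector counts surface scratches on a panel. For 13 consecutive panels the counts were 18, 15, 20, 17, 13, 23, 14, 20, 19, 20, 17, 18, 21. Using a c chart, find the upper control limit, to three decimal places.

30.832

c̄ = (18 + 15 + 20 + 17 + 13 + 23 + 14 + 20 + 19 + 20 + 17 + 18 + 21) / 13 = 235 / 13 = 18.0769
UCL = c̄ + 3√c̄ = 18.0769 + 3 × √18.0769 = 18.0769 + 3 × 4.2517 = 30.8320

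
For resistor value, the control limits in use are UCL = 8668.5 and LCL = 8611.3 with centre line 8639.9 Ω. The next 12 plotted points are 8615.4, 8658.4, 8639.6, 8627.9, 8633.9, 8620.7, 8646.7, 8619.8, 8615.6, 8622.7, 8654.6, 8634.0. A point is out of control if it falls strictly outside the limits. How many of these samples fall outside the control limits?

All 12 points lie within [8611.3, 8668.5].

0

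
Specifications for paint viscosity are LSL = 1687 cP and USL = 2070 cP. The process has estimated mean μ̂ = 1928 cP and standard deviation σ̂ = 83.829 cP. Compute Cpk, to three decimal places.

Cpu = (USL − μ̂) / (3σ̂) = (2070 − 1928) / (3 × 83.829) = 0.5646; Cpl = (μ̂ − LSL) / (3σ̂) = (1928 − 1687) / (3 × 83.829) = 0.9583; Cpk = min(Cpu, Cpl) = 0.5646

0.565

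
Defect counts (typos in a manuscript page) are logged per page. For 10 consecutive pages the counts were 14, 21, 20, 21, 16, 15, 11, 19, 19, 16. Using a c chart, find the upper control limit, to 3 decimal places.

c̄ = (14 + 21 + 20 + 21 + 16 + 15 + 11 + 19 + 19 + 16) / 10 = 172 / 10 = 17.2000
UCL = c̄ + 3√c̄ = 17.2000 + 3 × √17.2000 = 17.2000 + 3 × 4.1473 = 29.6419

29.642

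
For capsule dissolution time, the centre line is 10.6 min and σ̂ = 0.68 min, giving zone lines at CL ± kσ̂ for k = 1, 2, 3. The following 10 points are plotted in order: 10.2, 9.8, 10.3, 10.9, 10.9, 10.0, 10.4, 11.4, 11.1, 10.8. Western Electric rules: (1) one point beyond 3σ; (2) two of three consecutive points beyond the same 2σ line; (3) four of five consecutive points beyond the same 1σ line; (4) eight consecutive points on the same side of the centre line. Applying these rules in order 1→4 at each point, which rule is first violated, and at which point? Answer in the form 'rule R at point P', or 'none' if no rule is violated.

Zone of each point (C = within 1σ̂, B = 1σ̂–2σ̂, A = 2σ̂–3σ̂, * = beyond 3σ̂; sign = side of CL): 1:-C, 2:-B, 3:-C, 4:+C, 5:+C, 6:-C, 7:-C, 8:+B, 9:+C, 10:+C
No rule fires across all 10 points.

none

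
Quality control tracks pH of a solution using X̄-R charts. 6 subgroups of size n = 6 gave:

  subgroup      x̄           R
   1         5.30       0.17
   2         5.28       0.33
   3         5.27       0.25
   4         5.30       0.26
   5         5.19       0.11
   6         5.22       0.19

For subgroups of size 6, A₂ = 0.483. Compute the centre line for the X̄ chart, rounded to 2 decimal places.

5.26

X̄̄ = (5.30 + 5.28 + 5.27 + 5.30 + 5.19 + 5.22) / 6 = 31.5600 / 6 = 5.2600
CL = X̄̄ = 5.2600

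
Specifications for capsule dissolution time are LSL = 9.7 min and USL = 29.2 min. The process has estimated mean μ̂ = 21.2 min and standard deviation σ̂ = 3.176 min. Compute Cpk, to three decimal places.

Cpu = (USL − μ̂) / (3σ̂) = (29.2 − 21.2) / (3 × 3.176) = 0.8396; Cpl = (μ̂ − LSL) / (3σ̂) = (21.2 − 9.7) / (3 × 3.176) = 1.2070; Cpk = min(Cpu, Cpl) = 0.8396

0.840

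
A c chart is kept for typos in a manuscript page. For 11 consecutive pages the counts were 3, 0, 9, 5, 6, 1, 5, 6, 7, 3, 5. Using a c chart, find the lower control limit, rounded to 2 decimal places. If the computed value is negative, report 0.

c̄ = (3 + 0 + 9 + 5 + 6 + 1 + 5 + 6 + 7 + 3 + 5) / 11 = 50 / 11 = 4.5455
LCL = c̄ − 3√c̄ = 4.5455 − 3 × 2.1320 = -1.8506 → 0 (cannot be negative)

0.00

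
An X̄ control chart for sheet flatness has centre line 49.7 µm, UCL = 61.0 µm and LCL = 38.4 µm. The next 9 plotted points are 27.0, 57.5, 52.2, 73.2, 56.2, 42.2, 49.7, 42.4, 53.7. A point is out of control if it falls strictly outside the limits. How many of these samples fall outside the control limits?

2

Compare each point to [38.4, 61.0]: sample 1 = 27.0 < LCL; sample 4 = 73.2 > UCL.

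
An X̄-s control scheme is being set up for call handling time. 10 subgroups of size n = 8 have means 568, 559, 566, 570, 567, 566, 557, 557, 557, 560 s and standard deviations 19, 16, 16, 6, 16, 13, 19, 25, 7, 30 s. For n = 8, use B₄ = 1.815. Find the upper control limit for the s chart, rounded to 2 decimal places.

30.31

s̄ = (19 + 16 + 16 + 6 + 16 + 13 + 19 + 25 + 7 + 30) / 10 = 16.7000
UCL_s = B₄·s̄ = 1.815 × 16.7000 = 30.3105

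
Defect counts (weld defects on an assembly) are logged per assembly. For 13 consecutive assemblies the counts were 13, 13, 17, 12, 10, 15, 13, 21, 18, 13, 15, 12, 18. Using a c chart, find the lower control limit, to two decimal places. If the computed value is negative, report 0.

3.15

c̄ = (13 + 13 + 17 + 12 + 10 + 15 + 13 + 21 + 18 + 13 + 15 + 12 + 18) / 13 = 190 / 13 = 14.6154
LCL = c̄ − 3√c̄ = 14.6154 − 3 × 3.8230 = 3.1464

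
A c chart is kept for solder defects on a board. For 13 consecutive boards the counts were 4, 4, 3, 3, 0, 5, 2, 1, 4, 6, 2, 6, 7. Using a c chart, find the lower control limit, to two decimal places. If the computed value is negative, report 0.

0.00

c̄ = (4 + 4 + 3 + 3 + 0 + 5 + 2 + 1 + 4 + 6 + 2 + 6 + 7) / 13 = 47 / 13 = 3.6154
LCL = c̄ − 3√c̄ = 3.6154 − 3 × 1.9014 = -2.0889 → 0 (cannot be negative)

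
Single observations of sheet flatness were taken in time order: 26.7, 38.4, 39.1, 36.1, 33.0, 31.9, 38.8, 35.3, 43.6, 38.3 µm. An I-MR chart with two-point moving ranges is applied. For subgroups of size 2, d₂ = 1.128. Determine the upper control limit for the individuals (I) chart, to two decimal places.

X̄ = (26.7 + 38.4 + 39.1 + 36.1 + 33.0 + 31.9 + 38.8 + 35.3 + 43.6 + 38.3) / 10 = 36.1200
Moving ranges: 11.7, 0.7, 3.0, 3.1, 1.1, 6.9, 3.5, 8.3, 5.3; M̄R̄ = 43.6000 / 9 = 4.8444
UCL = X̄ + 3·M̄R̄/d₂ = 36.1200 + 3 × 4.8444 / 1.128 = 49.0042

49.00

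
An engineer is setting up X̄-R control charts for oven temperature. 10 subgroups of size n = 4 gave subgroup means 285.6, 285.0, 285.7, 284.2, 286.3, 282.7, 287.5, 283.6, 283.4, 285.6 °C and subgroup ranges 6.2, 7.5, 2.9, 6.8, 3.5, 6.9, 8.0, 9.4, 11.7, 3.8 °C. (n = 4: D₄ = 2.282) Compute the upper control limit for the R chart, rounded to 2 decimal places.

R̄ = (6.2 + 7.5 + 2.9 + 6.8 + 3.5 + 6.9 + 8.0 + 9.4 + 11.7 + 3.8) / 10 = 66.7000 / 10 = 6.6700
UCL_R = D₄·R̄ = 2.282 × 6.6700 = 15.2209

15.22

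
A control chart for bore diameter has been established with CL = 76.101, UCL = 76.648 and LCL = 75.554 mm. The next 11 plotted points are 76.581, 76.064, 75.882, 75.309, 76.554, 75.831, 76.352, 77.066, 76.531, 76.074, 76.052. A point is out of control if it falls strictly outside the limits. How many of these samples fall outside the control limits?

2

Compare each point to [75.554, 76.648]: sample 4 = 75.309 < LCL; sample 8 = 77.066 > UCL.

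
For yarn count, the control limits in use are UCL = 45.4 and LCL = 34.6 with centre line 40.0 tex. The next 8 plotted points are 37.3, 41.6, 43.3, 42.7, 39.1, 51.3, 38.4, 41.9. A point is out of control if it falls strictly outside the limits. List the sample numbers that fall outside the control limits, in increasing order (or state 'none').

Compare each point to [34.6, 45.4]: sample 6 = 51.3 > UCL.

6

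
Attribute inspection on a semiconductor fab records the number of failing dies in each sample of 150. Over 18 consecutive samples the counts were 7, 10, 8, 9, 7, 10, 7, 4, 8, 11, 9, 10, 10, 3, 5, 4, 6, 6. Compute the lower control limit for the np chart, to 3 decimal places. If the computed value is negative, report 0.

0.000

p̄ = Σdᵢ / (k·n) = 134 / (18 × 150) = 0.04963
LCL = np̄ − 3·√(np̄(1−p̄)) = 7.4444 − 3 × 2.6599 = -0.5352 → 0 (negative, so LCL = 0)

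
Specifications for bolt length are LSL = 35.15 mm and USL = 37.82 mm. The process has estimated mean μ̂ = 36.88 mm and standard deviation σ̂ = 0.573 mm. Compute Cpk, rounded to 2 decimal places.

0.55

Cpu = (USL − μ̂) / (3σ̂) = (37.82 − 36.88) / (3 × 0.573) = 0.5468; Cpl = (μ̂ − LSL) / (3σ̂) = (36.88 − 35.15) / (3 × 0.573) = 1.0064; Cpk = min(Cpu, Cpl) = 0.5468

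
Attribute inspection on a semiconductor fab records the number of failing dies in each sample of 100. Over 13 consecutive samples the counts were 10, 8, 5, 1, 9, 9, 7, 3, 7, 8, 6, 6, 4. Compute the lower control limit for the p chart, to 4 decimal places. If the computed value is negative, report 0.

0.0000

p̄ = Σdᵢ / (k·n) = 83 / (13 × 100) = 0.06385
LCL = p̄ − 3·√(p̄(1−p̄)/n) = 0.06385 − 3 × 0.02445 = -0.00950 → 0 (negative, so LCL = 0)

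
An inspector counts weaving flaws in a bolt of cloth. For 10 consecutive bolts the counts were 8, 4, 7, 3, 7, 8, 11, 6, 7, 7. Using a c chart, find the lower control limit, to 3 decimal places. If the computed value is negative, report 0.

c̄ = (8 + 4 + 7 + 3 + 7 + 8 + 11 + 6 + 7 + 7) / 10 = 68 / 10 = 6.8000
LCL = c̄ − 3√c̄ = 6.8000 − 3 × 2.6077 = -1.0230 → 0 (cannot be negative)

0.000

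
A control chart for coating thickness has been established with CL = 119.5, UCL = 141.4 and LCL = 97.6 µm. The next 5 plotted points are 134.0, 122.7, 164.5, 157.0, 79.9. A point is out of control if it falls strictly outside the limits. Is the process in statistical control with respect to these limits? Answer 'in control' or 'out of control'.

Compare each point to [97.6, 141.4]: sample 3 = 164.5 > UCL; sample 4 = 157.0 > UCL; sample 5 = 79.9 < LCL.

out of control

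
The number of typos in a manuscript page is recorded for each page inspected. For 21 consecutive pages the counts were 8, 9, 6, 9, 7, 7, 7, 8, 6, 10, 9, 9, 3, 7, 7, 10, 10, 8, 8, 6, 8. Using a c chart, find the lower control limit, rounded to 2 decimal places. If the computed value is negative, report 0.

c̄ = (8 + 9 + 6 + 9 + 7 + 7 + 7 + 8 + 6 + 10 + 9 + 9 + 3 + 7 + 7 + 10 + 10 + 8 + 8 + 6 + 8) / 21 = 162 / 21 = 7.7143
LCL = c̄ − 3√c̄ = 7.7143 − 3 × 2.7775 = -0.6181 → 0 (cannot be negative)

0.00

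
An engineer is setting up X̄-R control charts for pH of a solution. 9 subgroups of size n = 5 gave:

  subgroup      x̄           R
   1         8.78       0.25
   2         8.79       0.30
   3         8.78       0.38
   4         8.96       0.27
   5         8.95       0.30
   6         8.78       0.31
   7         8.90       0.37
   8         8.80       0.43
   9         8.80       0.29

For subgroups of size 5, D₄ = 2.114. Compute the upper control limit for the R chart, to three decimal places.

R̄ = (0.25 + 0.30 + 0.38 + 0.27 + 0.30 + 0.31 + 0.37 + 0.43 + 0.29) / 9 = 2.9000 / 9 = 0.3222
UCL_R = D₄·R̄ = 2.114 × 0.3222 = 0.6812

0.681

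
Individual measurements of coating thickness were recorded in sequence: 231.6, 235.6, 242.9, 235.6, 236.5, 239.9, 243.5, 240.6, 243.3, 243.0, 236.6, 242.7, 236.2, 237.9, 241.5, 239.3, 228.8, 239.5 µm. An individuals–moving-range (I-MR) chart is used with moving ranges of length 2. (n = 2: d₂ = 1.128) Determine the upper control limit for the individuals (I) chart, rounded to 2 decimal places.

X̄ = (231.6 + 235.6 + 242.9 + 235.6 + 236.5 + 239.9 + 243.5 + 240.6 + 243.3 + 243.0 + 236.6 + 242.7 + 236.2 + 237.9 + 241.5 + 239.3 + 228.8 + 239.5) / 18 = 238.6111
Moving ranges: 4.0, 7.3, 7.3, 0.9, 3.4, 3.6, 2.9, 2.7, 0.3, 6.4, 6.1, 6.5, 1.7, 3.6, 2.2, 10.5, 10.7; M̄R̄ = 80.1000 / 17 = 4.7118
UCL = X̄ + 3·M̄R̄/d₂ = 238.6111 + 3 × 4.7118 / 1.128 = 251.1424

251.14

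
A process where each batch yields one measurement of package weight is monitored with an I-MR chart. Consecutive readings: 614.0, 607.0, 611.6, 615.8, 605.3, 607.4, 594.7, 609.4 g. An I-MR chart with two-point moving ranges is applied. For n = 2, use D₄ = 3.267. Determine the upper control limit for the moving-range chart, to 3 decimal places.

Moving ranges: 7.0, 4.6, 4.2, 10.5, 2.1, 12.7, 14.7; M̄R̄ = 55.8000 / 7 = 7.9714
UCL_MR = D₄·M̄R̄ = 3.267 × 7.9714 = 26.0427

26.043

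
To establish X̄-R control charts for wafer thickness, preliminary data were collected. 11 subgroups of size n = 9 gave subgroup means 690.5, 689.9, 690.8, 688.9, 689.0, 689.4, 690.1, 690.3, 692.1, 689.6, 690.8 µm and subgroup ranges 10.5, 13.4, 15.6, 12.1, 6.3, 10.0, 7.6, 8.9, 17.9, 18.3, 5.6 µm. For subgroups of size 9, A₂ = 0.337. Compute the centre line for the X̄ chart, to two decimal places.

690.13

X̄̄ = (690.5 + 689.9 + 690.8 + 688.9 + 689.0 + 689.4 + 690.1 + 690.3 + 692.1 + 689.6 + 690.8) / 11 = 7591.4000 / 11 = 690.1273
CL = X̄̄ = 690.1273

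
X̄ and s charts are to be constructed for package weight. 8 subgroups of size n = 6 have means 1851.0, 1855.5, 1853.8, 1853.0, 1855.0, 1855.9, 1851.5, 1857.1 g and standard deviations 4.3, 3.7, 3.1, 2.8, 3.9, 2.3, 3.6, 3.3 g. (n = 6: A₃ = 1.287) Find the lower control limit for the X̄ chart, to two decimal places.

1849.76

X̄̄ = (1851.0 + 1855.5 + 1853.8 + 1853.0 + 1855.0 + 1855.9 + 1851.5 + 1857.1) / 8 = 1854.1000
s̄ = (4.3 + 3.7 + 3.1 + 2.8 + 3.9 + 2.3 + 3.6 + 3.3) / 8 = 3.3750
LCL = X̄̄ − A₃·s̄ = 1854.1000 − 1.287 × 3.3750 = 1849.7564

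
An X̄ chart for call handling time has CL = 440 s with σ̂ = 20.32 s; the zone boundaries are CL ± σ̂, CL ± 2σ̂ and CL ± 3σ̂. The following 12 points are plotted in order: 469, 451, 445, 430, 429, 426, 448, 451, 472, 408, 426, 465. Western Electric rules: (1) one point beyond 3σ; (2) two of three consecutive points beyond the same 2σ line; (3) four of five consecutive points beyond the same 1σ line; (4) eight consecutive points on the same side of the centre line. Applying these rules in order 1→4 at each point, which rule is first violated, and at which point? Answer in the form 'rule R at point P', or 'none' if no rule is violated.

none

Zone of each point (C = within 1σ̂, B = 1σ̂–2σ̂, A = 2σ̂–3σ̂, * = beyond 3σ̂; sign = side of CL): 1:+B, 2:+C, 3:+C, 4:-C, 5:-C, 6:-C, 7:+C, 8:+C, 9:+B, 10:-B, 11:-C, 12:+B
No rule fires across all 12 points.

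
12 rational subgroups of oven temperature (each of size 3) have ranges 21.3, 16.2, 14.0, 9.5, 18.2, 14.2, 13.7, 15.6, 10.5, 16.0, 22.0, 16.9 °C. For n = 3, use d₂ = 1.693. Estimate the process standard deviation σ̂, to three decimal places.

R̄ = (21.3 + 16.2 + 14.0 + 9.5 + 18.2 + 14.2 + 13.7 + 15.6 + 10.5 + 16.0 + 22.0 + 16.9) / 12 = 15.6750
σ̂ = R̄ / d₂ = 15.6750 / 1.693 = 9.2587

9.259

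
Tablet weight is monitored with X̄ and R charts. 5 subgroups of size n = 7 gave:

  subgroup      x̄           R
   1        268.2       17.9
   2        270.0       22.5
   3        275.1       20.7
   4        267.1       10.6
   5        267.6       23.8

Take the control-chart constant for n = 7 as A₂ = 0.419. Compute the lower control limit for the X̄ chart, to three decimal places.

261.597

X̄̄ = (268.2 + 270.0 + 275.1 + 267.1 + 267.6) / 5 = 1348.0000 / 5 = 269.6000
R̄ = (17.9 + 22.5 + 20.7 + 10.6 + 23.8) / 5 = 95.5000 / 5 = 19.1000
LCL = X̄̄ − A₂·R̄ = 269.6000 − 0.419 × 19.1000 = 261.5971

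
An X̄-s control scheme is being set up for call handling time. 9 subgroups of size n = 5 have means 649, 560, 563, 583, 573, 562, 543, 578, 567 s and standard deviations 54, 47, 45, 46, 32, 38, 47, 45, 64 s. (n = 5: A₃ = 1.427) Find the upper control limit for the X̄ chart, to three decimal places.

X̄̄ = (649 + 560 + 563 + 583 + 573 + 562 + 543 + 578 + 567) / 9 = 575.3333
s̄ = (54 + 47 + 45 + 46 + 32 + 38 + 47 + 45 + 64) / 9 = 46.4444
UCL = X̄̄ + A₃·s̄ = 575.3333 + 1.427 × 46.4444 = 641.6096

641.610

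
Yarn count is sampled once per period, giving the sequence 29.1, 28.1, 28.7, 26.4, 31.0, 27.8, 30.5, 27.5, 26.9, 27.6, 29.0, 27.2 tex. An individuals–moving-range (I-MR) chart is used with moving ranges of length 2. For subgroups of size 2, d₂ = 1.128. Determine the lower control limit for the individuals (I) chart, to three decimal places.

23.022

X̄ = (29.1 + 28.1 + 28.7 + 26.4 + 31.0 + 27.8 + 30.5 + 27.5 + 26.9 + 27.6 + 29.0 + 27.2) / 12 = 28.3167
Moving ranges: 1.0, 0.6, 2.3, 4.6, 3.2, 2.7, 3.0, 0.6, 0.7, 1.4, 1.8; M̄R̄ = 21.9000 / 11 = 1.9909
LCL = X̄ − 3·M̄R̄/d₂ = 28.3167 − 3 × 1.9909 / 1.128 = 23.0217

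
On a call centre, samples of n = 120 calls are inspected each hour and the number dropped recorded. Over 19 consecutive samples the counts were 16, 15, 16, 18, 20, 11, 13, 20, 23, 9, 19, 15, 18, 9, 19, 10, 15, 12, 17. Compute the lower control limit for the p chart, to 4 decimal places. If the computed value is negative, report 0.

0.0375

p̄ = Σdᵢ / (k·n) = 295 / (19 × 120) = 0.12939
LCL = p̄ − 3·√(p̄(1−p̄)/n) = 0.12939 − 3 × 0.03064 = 0.03747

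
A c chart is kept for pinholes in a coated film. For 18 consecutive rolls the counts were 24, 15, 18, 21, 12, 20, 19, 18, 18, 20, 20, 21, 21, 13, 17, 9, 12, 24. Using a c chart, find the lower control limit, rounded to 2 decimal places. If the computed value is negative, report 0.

c̄ = (24 + 15 + 18 + 21 + 12 + 20 + 19 + 18 + 18 + 20 + 20 + 21 + 21 + 13 + 17 + 9 + 12 + 24) / 18 = 322 / 18 = 17.8889
LCL = c̄ − 3√c̄ = 17.8889 − 3 × 4.2295 = 5.2003

5.20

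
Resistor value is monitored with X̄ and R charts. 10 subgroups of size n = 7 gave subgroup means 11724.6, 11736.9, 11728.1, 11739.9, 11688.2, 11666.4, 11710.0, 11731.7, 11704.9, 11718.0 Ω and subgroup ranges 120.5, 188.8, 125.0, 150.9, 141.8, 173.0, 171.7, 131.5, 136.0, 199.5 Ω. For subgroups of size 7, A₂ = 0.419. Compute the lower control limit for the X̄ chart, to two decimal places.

X̄̄ = (11724.6 + 11736.9 + 11728.1 + 11739.9 + 11688.2 + 11666.4 + 11710.0 + 11731.7 + 11704.9 + 11718.0) / 10 = 117148.7000 / 10 = 11714.8700
R̄ = (120.5 + 188.8 + 125.0 + 150.9 + 141.8 + 173.0 + 171.7 + 131.5 + 136.0 + 199.5) / 10 = 1538.7000 / 10 = 153.8700
LCL = X̄̄ − A₂·R̄ = 11714.8700 − 0.419 × 153.8700 = 11650.3985

11650.40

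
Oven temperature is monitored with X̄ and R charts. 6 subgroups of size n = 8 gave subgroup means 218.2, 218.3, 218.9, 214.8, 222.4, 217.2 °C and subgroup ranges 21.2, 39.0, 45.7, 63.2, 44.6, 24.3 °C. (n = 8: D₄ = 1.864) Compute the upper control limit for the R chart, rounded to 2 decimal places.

R̄ = (21.2 + 39.0 + 45.7 + 63.2 + 44.6 + 24.3) / 6 = 238.0000 / 6 = 39.6667
UCL_R = D₄·R̄ = 1.864 × 39.6667 = 73.9387

73.94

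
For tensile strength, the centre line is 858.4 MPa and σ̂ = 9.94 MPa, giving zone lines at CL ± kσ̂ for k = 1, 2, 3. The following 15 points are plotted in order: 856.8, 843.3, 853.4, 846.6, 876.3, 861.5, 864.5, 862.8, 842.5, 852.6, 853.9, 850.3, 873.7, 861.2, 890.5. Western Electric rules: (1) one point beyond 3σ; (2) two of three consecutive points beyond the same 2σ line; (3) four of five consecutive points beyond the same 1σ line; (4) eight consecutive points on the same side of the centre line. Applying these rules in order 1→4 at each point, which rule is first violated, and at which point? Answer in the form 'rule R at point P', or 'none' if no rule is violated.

rule 1 at point 15

Zone of each point (C = within 1σ̂, B = 1σ̂–2σ̂, A = 2σ̂–3σ̂, * = beyond 3σ̂; sign = side of CL): 1:-C, 2:-B, 3:-C, 4:-B, 5:+B, 6:+C, 7:+C, 8:+C, 9:-B, 10:-C, 11:-C, 12:-C, 13:+B, 14:+C, 15:+*
Rule 1 (one point beyond the 3σ limits) is satisfied at point 15.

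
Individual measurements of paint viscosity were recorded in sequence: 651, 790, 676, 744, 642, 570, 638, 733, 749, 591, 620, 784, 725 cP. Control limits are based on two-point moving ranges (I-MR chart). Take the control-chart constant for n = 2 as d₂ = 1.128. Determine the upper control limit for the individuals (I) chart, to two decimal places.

X̄ = (651 + 790 + 676 + 744 + 642 + 570 + 638 + 733 + 749 + 591 + 620 + 784 + 725) / 13 = 685.6154
Moving ranges: 139, 114, 68, 102, 72, 68, 95, 16, 158, 29, 164, 59; M̄R̄ = 1084.0000 / 12 = 90.3333
UCL = X̄ + 3·M̄R̄/d₂ = 685.6154 + 3 × 90.3333 / 1.128 = 925.8636

925.86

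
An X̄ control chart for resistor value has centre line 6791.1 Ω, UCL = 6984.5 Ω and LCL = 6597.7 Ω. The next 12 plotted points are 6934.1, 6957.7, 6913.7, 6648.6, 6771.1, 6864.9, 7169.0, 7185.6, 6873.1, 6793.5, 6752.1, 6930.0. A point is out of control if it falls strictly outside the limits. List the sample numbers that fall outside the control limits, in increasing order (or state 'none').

Compare each point to [6597.7, 6984.5]: sample 7 = 7169.0 > UCL; sample 8 = 7185.6 > UCL.

7, 8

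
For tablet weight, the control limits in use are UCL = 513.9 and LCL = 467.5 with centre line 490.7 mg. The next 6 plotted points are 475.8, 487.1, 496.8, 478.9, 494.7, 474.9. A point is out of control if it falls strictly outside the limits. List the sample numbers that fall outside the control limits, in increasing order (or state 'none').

All 6 points lie within [467.5, 513.9].

none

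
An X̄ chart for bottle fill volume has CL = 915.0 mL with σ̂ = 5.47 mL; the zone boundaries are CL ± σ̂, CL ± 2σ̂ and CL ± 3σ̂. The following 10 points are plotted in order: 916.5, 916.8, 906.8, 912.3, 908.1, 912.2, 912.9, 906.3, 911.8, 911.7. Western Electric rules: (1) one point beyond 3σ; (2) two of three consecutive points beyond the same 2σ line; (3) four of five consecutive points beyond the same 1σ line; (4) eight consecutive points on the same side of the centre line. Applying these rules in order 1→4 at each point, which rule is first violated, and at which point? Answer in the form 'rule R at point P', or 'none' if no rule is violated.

Zone of each point (C = within 1σ̂, B = 1σ̂–2σ̂, A = 2σ̂–3σ̂, * = beyond 3σ̂; sign = side of CL): 1:+C, 2:+C, 3:-B, 4:-C, 5:-B, 6:-C, 7:-C, 8:-B, 9:-C, 10:-C
Rule 4 (eight consecutive points on the same side of the centre line) is satisfied at point 10.

rule 4 at point 10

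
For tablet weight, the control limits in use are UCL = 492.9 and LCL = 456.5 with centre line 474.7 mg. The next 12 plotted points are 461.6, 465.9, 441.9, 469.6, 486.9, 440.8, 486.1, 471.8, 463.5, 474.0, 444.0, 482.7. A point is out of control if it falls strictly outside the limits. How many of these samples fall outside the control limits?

3

Compare each point to [456.5, 492.9]: sample 3 = 441.9 < LCL; sample 6 = 440.8 < LCL; sample 11 = 444.0 < LCL.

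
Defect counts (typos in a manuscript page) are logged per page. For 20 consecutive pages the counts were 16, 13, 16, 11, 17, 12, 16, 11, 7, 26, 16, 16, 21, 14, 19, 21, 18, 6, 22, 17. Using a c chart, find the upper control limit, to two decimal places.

27.66

c̄ = (16 + 13 + 16 + 11 + 17 + 12 + 16 + 11 + 7 + 26 + 16 + 16 + 21 + 14 + 19 + 21 + 18 + 6 + 22 + 17) / 20 = 315 / 20 = 15.7500
UCL = c̄ + 3√c̄ = 15.7500 + 3 × √15.7500 = 15.7500 + 3 × 3.9686 = 27.6559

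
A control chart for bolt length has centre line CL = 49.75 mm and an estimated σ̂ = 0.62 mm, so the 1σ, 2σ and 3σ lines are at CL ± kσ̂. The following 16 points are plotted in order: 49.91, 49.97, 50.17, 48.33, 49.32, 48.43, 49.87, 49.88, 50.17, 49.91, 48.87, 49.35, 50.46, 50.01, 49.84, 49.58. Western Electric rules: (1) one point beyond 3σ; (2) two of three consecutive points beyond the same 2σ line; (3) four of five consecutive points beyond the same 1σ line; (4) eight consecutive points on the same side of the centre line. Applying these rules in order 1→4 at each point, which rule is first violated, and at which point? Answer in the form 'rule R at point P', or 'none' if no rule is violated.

rule 2 at point 6

Zone of each point (C = within 1σ̂, B = 1σ̂–2σ̂, A = 2σ̂–3σ̂, * = beyond 3σ̂; sign = side of CL): 1:+C, 2:+C, 3:+C, 4:-A, 5:-C, 6:-A, 7:+C, 8:+C, 9:+C, 10:+C, 11:-B, 12:-C, 13:+B, 14:+C, 15:+C, 16:-C
Rule 2 (two of three consecutive points beyond the same 2σ limit) is satisfied at point 6.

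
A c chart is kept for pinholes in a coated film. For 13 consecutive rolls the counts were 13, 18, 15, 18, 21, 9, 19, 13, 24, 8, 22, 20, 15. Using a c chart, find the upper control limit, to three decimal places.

c̄ = (13 + 18 + 15 + 18 + 21 + 9 + 19 + 13 + 24 + 8 + 22 + 20 + 15) / 13 = 215 / 13 = 16.5385
UCL = c̄ + 3√c̄ = 16.5385 + 3 × √16.5385 = 16.5385 + 3 × 4.0668 = 28.7387

28.739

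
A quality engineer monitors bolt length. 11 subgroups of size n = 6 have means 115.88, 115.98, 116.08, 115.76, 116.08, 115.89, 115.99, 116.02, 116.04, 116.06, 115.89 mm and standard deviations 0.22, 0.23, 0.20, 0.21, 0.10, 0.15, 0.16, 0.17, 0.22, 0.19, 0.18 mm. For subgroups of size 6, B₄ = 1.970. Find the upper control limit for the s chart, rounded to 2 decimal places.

0.36

s̄ = (0.22 + 0.23 + 0.20 + 0.21 + 0.10 + 0.15 + 0.16 + 0.17 + 0.22 + 0.19 + 0.18) / 11 = 0.1845
UCL_s = B₄·s̄ = 1.970 × 0.1845 = 0.3636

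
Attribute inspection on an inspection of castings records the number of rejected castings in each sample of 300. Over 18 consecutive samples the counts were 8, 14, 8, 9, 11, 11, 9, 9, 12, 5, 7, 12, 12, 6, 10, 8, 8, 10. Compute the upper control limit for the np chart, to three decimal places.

p̄ = Σdᵢ / (k·n) = 169 / (18 × 300) = 0.03130
UCL = np̄ + 3·√(np̄(1−p̄)) = 9.3889 + 3 × √(9.3889×0.96870) = 9.3889 + 3 × 3.0158 = 18.4363

18.436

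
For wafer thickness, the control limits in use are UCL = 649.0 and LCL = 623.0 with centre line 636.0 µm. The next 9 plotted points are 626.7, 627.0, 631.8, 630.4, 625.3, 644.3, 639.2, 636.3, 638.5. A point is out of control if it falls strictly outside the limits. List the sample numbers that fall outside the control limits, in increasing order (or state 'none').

none

All 9 points lie within [623.0, 649.0].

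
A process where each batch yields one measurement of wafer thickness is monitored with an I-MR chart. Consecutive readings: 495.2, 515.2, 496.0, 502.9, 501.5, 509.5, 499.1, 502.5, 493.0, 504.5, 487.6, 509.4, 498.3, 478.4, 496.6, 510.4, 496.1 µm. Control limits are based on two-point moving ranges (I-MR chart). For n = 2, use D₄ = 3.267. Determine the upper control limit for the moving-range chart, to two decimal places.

Moving ranges: 20.0, 19.2, 6.9, 1.4, 8.0, 10.4, 3.4, 9.5, 11.5, 16.9, 21.8, 11.1, 19.9, 18.2, 13.8, 14.3; M̄R̄ = 206.3000 / 16 = 12.8938
UCL_MR = D₄·M̄R̄ = 3.267 × 12.8938 = 42.1239

42.12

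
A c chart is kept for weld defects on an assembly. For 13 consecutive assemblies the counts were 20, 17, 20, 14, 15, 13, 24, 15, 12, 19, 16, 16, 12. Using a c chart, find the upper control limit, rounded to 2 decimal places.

c̄ = (20 + 17 + 20 + 14 + 15 + 13 + 24 + 15 + 12 + 19 + 16 + 16 + 12) / 13 = 213 / 13 = 16.3846
UCL = c̄ + 3√c̄ = 16.3846 + 3 × √16.3846 = 16.3846 + 3 × 4.0478 = 28.5280

28.53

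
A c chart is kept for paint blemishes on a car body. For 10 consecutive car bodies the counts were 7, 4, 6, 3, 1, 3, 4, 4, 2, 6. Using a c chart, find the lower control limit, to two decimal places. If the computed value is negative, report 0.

0.00

c̄ = (7 + 4 + 6 + 3 + 1 + 3 + 4 + 4 + 2 + 6) / 10 = 40 / 10 = 4.0000
LCL = c̄ − 3√c̄ = 4.0000 − 3 × 2.0000 = -2.0000 → 0 (cannot be negative)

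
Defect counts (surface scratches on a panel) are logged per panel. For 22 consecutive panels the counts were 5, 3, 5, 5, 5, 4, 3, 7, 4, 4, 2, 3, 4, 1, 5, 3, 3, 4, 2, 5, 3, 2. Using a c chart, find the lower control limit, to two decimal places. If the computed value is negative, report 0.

c̄ = (5 + 3 + 5 + 5 + 5 + 4 + 3 + 7 + 4 + 4 + 2 + 3 + 4 + 1 + 5 + 3 + 3 + 4 + 2 + 5 + 3 + 2) / 22 = 82 / 22 = 3.7273
LCL = c̄ − 3√c̄ = 3.7273 − 3 × 1.9306 = -2.0646 → 0 (cannot be negative)

0.00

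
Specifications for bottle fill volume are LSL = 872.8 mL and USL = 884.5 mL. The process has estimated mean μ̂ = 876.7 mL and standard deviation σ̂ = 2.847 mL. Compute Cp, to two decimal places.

Cp = (USL − LSL) / (6σ̂) = (884.5 − 872.8) / (6 × 2.847) = 11.7000 / 17.0820 = 0.6849

0.68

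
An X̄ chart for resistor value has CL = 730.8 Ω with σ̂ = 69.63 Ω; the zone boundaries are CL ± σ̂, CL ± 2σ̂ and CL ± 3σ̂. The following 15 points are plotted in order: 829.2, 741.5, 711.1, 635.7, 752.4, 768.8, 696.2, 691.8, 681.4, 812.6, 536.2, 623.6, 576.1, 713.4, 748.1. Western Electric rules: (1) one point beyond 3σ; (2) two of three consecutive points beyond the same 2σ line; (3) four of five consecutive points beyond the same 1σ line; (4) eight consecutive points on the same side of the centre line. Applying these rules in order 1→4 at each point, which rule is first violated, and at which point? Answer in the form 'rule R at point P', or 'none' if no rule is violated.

rule 2 at point 13

Zone of each point (C = within 1σ̂, B = 1σ̂–2σ̂, A = 2σ̂–3σ̂, * = beyond 3σ̂; sign = side of CL): 1:+B, 2:+C, 3:-C, 4:-B, 5:+C, 6:+C, 7:-C, 8:-C, 9:-C, 10:+B, 11:-A, 12:-B, 13:-A, 14:-C, 15:+C
Rule 2 (two of three consecutive points beyond the same 2σ limit) is satisfied at point 13.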